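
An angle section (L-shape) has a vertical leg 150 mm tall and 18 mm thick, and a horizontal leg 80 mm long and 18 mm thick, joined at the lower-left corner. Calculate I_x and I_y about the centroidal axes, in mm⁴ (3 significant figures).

Break the section into simple shapes (no overlaps), measuring from the bottom-left corner of the bounding box.
Vertical leg: 18 × 150, A = 2 700 mm², y = 75 mm, Ī = 5 062 500 mm⁴.
Horizontal leg (remainder): 62 × 18, A = 1 116 mm², y = 9 mm, Ī = 30 132 mm⁴.
Centroid: ȳ = ΣA·y / ΣA = 55.698 mm.
Transfer each piece to the centroidal x-axis using Ī + A·d² with d = y − 55.698:
  vertical leg: d = 19.302 mm → contributes +6 068 420 mm⁴
  horizontal leg (remainder): d = -46.698 mm → contributes +2 463 809 mm⁴
Total I = 8 532 228 mm⁴.
For the y-axis: x̄ = 20.698 mm.
Repeating about the centroidal y-axis gives I_y = 1 693 788 mm⁴.

I_x ≈ 8.53 × 10⁶ mm⁴, I_y ≈ 1.69 × 10⁶ mm⁴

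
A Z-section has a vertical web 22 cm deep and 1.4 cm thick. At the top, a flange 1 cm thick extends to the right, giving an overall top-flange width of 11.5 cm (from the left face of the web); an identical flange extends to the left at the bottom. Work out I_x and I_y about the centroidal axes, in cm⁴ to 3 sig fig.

I_x ≈ 3470 cm⁴, I_y ≈ 845 cm⁴

Split into non-overlapping primitives; take the origin at the lower-left of the bounding box.
Web: 1.4 × 22, A = 30.8 cm², y = 11 cm, Ī = 1242.3 cm⁴.
Top flange (beyond web): 10.1 × 1, A = 10.1 cm², y = 21.5 cm, Ī = 0.84167 cm⁴.
Bottom flange (beyond web): 10.1 × 1, A = 10.1 cm², y = 0.5 cm, Ī = 0.84167 cm⁴.
Centroid: ȳ = ΣA·y / ΣA = 11 cm.
Transfer each piece to the centroidal x-axis using Ī + A·d² with d = y − 11:
  web: d = 0 cm → contributes +1242.3 cm⁴
  top flange (beyond web): d = 10.5 cm → contributes +1114.4 cm⁴
  bottom flange (beyond web): d = -10.5 cm → contributes +1114.4 cm⁴
Total I = 3 471 cm⁴.
For the y-axis: x̄ = 10.8 cm.
Repeating about the centroidal y-axis gives I_y = 844.61 cm⁴.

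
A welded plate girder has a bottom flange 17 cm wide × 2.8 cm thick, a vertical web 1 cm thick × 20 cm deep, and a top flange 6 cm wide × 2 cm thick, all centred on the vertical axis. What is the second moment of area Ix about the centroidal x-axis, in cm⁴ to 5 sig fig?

Split into non-overlapping primitives; take the origin at the lower-left of the bounding box.
Bottom plate: 17 × 2.8, A = 47.6 cm², y = 1.4 cm, Ī = 31.09867 cm⁴.
Web plate: 1 × 20, A = 20 cm², y = 12.8 cm, Ī = 666.6667 cm⁴.
Top plate: 6 × 2, A = 12 cm², y = 23.8 cm, Ī = 4 cm⁴.
Centroid: ȳ = ΣA·y / ΣA = 7.641206 cm.
Transfer each piece to the centroidal x-axis using Ī + A·d² with d = y − 7.641206:
  bottom plate: d = -6.241206 cm → contributes +1885.245 cm⁴
  web plate: d = 5.158794 cm → contributes +1198.93 cm⁴
  top plate: d = 16.15879 cm → contributes +3137.279 cm⁴
Total I = 6221.454 cm⁴.

Ix ≈ 6221.5 cm⁴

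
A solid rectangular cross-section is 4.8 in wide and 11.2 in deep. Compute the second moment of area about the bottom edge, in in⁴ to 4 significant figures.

The section: 4.8 × 11.2, A = 53.76 in², y = 5.6 in, Ī = 561.971 in⁴.
Transfer it to the bottom edge using Ī + A·d² with d = y − 0:
  the section: d = 5.6 in → contributes +2247.88 in⁴
Total I = 2247.88 in⁴.

I_base ≈ 2248 in⁴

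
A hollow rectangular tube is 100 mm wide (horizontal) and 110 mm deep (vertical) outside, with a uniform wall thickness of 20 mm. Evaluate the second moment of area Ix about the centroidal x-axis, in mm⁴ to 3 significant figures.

Decompose the section into non-overlapping parts with the origin at the bottom-left of its bounding rectangle.
Outer rectangle: 100 × 110, A = 11 000 mm², y = 55 mm, Ī = 11 091 667 mm⁴.
Inner void (subtracted): 60 × 70, A = 4 200 mm², y = 55 mm, Ī = 1 715 000 mm⁴.
By symmetry the centroid is at mid-height, ȳ = 55 mm.
All pieces are centred on the centroidal x-axis, so I = ΣĪ (holes subtracted) = 9 376 667 mm⁴.

Ix ≈ 9.38 × 10⁶ mm⁴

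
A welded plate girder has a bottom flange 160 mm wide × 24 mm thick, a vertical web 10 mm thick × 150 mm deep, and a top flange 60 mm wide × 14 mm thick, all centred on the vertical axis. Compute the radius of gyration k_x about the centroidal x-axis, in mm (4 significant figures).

k_x ≈ 65.29 mm

Decompose the section into non-overlapping parts with the origin at the bottom-left of its bounding rectangle.
Bottom plate: 160 × 24, A = 3 840 mm², y = 12 mm, Ī = 184 320 mm⁴.
Web plate: 10 × 150, A = 1 500 mm², y = 99 mm, Ī = 2 812 500 mm⁴.
Top plate: 60 × 14, A = 840 mm², y = 181 mm, Ī = 13 720 mm⁴.
Centroid: ȳ = ΣA·y / ΣA = 56.0874 mm.
Transfer each piece to the centroidal x-axis using Ī + A·d² with d = y − 56.0874:
  bottom plate: d = -44.0874 mm → contributes +7 648 116 mm⁴
  web plate: d = 42.9126 mm → contributes +5 574 740 mm⁴
  top plate: d = 124.913 mm → contributes +13 120 377 mm⁴
Total I = 26 343 233 mm⁴.
Radius of gyration: k = √(I/A) = √(26 343 233 / 6 180) = 65.289 mm.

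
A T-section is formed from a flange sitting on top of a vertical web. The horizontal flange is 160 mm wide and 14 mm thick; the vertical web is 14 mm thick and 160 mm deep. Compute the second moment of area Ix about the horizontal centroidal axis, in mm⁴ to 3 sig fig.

Ix ≈ 1.33 × 10⁷ mm⁴

Split into non-overlapping primitives; take the origin at the lower-left of the bounding box.
Flange: 160 × 14, A = 2 240 mm², y = 167 mm, Ī = 36 587 mm⁴.
Web: 14 × 160, A = 2 240 mm², y = 80 mm, Ī = 4 778 667 mm⁴.
Centroid: ȳ = ΣA·y / ΣA = 123.5 mm.
Transfer each piece to the horizontal centroidal axis using Ī + A·d² with d = y − 123.5:
  flange: d = 43.5 mm → contributes +4 275 227 mm⁴
  web: d = -43.5 mm → contributes +9 017 307 mm⁴
Total I = 13 292 533 mm⁴.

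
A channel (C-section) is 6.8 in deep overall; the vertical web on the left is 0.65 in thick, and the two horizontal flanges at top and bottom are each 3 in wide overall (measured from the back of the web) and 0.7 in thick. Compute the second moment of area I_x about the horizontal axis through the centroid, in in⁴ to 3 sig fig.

Treat the section as a set of non-overlapping primitives; coordinates are from the bounding-box lower-left.
Web: 0.65 × 6.8, A = 4.42 in², y = 3.4 in, Ī = 17.032 in⁴.
Top flange (beyond web): 2.35 × 0.7, A = 1.645 in², y = 6.45 in, Ī = 0.067171 in⁴.
Bottom flange (beyond web): 2.35 × 0.7, A = 1.645 in², y = 0.35 in, Ī = 0.067171 in⁴.
By symmetry the centroid is at mid-height, ȳ = 3.4 in.
Transfer each piece to the horizontal axis through the centroid using Ī + A·d² with d = y − 3.4:
  web: d = 0 in → contributes +17.032 in⁴
  top flange (beyond web): d = 3.05 in → contributes +15.37 in⁴
  bottom flange (beyond web): d = -3.05 in → contributes +15.37 in⁴
Total I = 47.771 in⁴.

I_x ≈ 47.8 in⁴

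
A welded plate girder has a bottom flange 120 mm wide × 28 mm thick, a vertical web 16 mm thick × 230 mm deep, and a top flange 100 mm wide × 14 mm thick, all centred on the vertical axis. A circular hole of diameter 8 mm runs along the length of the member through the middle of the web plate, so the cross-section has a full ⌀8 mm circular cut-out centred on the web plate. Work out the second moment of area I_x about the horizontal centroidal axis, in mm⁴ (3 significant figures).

I_x ≈ 8.50 × 10⁷ mm⁴

Treat the section as a set of non-overlapping primitives; coordinates are from the bounding-box lower-left.
Bottom plate: 120 × 28, A = 3 360 mm², y = 14 mm, Ī = 219 520 mm⁴.
Web plate: 16 × 230, A = 3 680 mm², y = 143 mm, Ī = 16 222 667 mm⁴.
Top plate: 100 × 14, A = 1 400 mm², y = 265 mm, Ī = 22 867 mm⁴.
Hole (subtracted): ⌀8, A = 50.265 mm², y = 143 mm, Ī = 201.06 mm⁴.
Centroid: ȳ = ΣA·y / ΣA = 111.7 mm.
Transfer each piece to the horizontal centroidal axis using Ī + A·d² with d = y − 111.7:
  bottom plate: d = -97.695 mm → contributes +32 288 462 mm⁴
  web plate: d = 31.305 mm → contributes +19 829 060 mm⁴
  top plate: d = 153.3 mm → contributes +32 926 226 mm⁴
  hole: d = 31.305 mm → contributes −49 461 mm⁴
Total I = 84 994 287 mm⁴.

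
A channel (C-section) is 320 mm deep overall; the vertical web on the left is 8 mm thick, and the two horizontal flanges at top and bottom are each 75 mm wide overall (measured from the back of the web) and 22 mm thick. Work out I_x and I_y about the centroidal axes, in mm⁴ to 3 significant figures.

I_x ≈ 8.74 × 10⁷ mm⁴, I_y ≈ 3.04 × 10⁶ mm⁴

Treat the section as a set of non-overlapping primitives; coordinates are from the bounding-box lower-left.
Web: 8 × 320, A = 2 560 mm², y = 160 mm, Ī = 21 845 333 mm⁴.
Top flange (beyond web): 67 × 22, A = 1 474 mm², y = 309 mm, Ī = 59 451 mm⁴.
Bottom flange (beyond web): 67 × 22, A = 1 474 mm², y = 11 mm, Ī = 59 451 mm⁴.
By symmetry the centroid is at mid-height, ȳ = 160 mm.
Transfer each piece to the centroidal x-axis using Ī + A·d² with d = y − 160:
  web: d = 0 mm → contributes +21 845 333 mm⁴
  top flange (beyond web): d = 149 mm → contributes +32 783 725 mm⁴
  bottom flange (beyond web): d = -149 mm → contributes +32 783 725 mm⁴
Total I = 87 412 784 mm⁴.
For the y-axis: x̄ = 24.071 mm.
Repeating about the centroidal y-axis gives I_y = 3 043 248 mm⁴.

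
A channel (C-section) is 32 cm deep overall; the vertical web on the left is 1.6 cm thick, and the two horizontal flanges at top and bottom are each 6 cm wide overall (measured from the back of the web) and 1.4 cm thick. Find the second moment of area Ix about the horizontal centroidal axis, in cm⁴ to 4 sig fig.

Ix ≈ 7255 cm⁴

Break the section into simple shapes (no overlaps), measuring from the bottom-left corner of the bounding box.
Web: 1.6 × 32, A = 51.2 cm², y = 16 cm, Ī = 4369.07 cm⁴.
Top flange (beyond web): 4.4 × 1.4, A = 6.16 cm², y = 31.3 cm, Ī = 1.00613 cm⁴.
Bottom flange (beyond web): 4.4 × 1.4, A = 6.16 cm², y = 0.7 cm, Ī = 1.00613 cm⁴.
By symmetry the centroid is at mid-height, ȳ = 16 cm.
Transfer each piece to the horizontal centroidal axis using Ī + A·d² with d = y − 16:
  web: d = 0 cm → contributes +4369.07 cm⁴
  top flange (beyond web): d = 15.3 cm → contributes +1 443 cm⁴
  bottom flange (beyond web): d = -15.3 cm → contributes +1 443 cm⁴
Total I = 7255.07 cm⁴.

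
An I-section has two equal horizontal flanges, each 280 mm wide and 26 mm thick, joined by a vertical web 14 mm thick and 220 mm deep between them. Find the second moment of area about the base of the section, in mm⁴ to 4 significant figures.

I_base ≈ 5.598 × 10⁸ mm⁴

Split into non-overlapping primitives; take the origin at the lower-left of the bounding box.
Bottom flange: 280 × 26, A = 7 280 mm², y = 13 mm, Ī = 410 107 mm⁴.
Web: 14 × 220, A = 3 080 mm², y = 136 mm, Ī = 12 422 667 mm⁴.
Top flange: 280 × 26, A = 7 280 mm², y = 259 mm, Ī = 410 107 mm⁴.
Transfer each piece to a horizontal axis along the bottom face using Ī + A·d² with d = y − 0:
  bottom flange: d = 13 mm → contributes +1 640 427 mm⁴
  web: d = 136 mm → contributes +69 390 347 mm⁴
  top flange: d = 259 mm → contributes +488 759 787 mm⁴
Total I = 559 790 560 mm⁴.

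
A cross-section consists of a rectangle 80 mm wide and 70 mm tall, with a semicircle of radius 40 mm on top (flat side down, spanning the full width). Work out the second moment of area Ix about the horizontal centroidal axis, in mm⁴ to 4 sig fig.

Decompose the section into non-overlapping parts with the origin at the bottom-left of its bounding rectangle.
Rectangular body: 80 × 70, A = 5 600 mm², y = 35 mm, Ī = 2 286 667 mm⁴.
Semicircular cap: semicircle r = 40, A = 2513.27 mm², y = 86.9765 mm, Ī = 280 978 mm⁴.
Centroid: ȳ = ΣA·y / ΣA = 51.1009 mm.
Transfer each piece to the horizontal centroidal axis using Ī + A·d² with d = y − 51.1009:
  rectangular body: d = -16.1009 mm → contributes +3 738 410 mm⁴
  semicircular cap: d = 35.8756 mm → contributes +3 515 709 mm⁴
Total I = 7 254 119 mm⁴.

Ix ≈ 7.254 × 10⁶ mm⁴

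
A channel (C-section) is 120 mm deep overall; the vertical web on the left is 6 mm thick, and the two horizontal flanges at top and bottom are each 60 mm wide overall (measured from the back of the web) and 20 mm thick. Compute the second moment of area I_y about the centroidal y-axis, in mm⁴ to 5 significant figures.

Split into non-overlapping primitives; take the origin at the lower-left of the bounding box.
Web: 6 × 120, A = 720 mm², x = 3 mm, Ī = 2 160 mm⁴.
Top flange (beyond web): 54 × 20, A = 1 080 mm², x = 33 mm, Ī = 262 440 mm⁴.
Bottom flange (beyond web): 54 × 20, A = 1 080 mm², x = 33 mm, Ī = 262 440 mm⁴.
Centroid: x̄ = ΣA·x / ΣA = 25.5 mm.
Transfer each piece to the centroidal y-axis using Ī + A·d² with d = x − 25.5:
  web: d = -22.5 mm → contributes +366 660 mm⁴
  top flange (beyond web): d = 7.5 mm → contributes +323 190 mm⁴
  bottom flange (beyond web): d = 7.5 mm → contributes +323 190 mm⁴
Total I = 1 013 040 mm⁴.

I_y ≈ 1.0130 × 10⁶ mm⁴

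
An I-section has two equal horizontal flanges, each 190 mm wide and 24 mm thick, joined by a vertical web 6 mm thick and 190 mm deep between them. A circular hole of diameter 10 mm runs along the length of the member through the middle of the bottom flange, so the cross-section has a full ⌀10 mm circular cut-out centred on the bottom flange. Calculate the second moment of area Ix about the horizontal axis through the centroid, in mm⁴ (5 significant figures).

Ix ≈ 1.0738 × 10⁸ mm⁴

Treat the section as a set of non-overlapping primitives; coordinates are from the bounding-box lower-left.
Bottom flange: 190 × 24, A = 4 560 mm², y = 12 mm, Ī = 218 880 mm⁴.
Web: 6 × 190, A = 1 140 mm², y = 119 mm, Ī = 3 429 500 mm⁴.
Top flange: 190 × 24, A = 4 560 mm², y = 226 mm, Ī = 218 880 mm⁴.
Hole (subtracted): ⌀10, A = 78.53982 mm², y = 12 mm, Ī = 490.8739 mm⁴.
Centroid: ȳ = ΣA·y / ΣA = 119.8254 mm.
Transfer each piece to the horizontal axis through the centroid using Ī + A·d² with d = y − 119.8254:
  bottom flange: d = -107.8254 mm → contributes +53 234 883 mm⁴
  web: d = -0.8253983 mm → contributes +3 430 277 mm⁴
  top flange: d = 106.1746 mm → contributes +51 623 970 mm⁴
  hole: d = -107.8254 mm → contributes −913619.6 mm⁴
Total I = 107 375 510 mm⁴.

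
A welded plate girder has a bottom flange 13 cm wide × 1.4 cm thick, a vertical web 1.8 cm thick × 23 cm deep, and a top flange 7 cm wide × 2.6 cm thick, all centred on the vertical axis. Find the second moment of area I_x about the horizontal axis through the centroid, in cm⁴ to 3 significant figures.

Decompose the section into non-overlapping parts with the origin at the bottom-left of its bounding rectangle.
Bottom plate: 13 × 1.4, A = 18.2 cm², y = 0.7 cm, Ī = 2.9727 cm⁴.
Web plate: 1.8 × 23, A = 41.4 cm², y = 12.9 cm, Ī = 1825.1 cm⁴.
Top plate: 7 × 2.6, A = 18.2 cm², y = 25.7 cm, Ī = 10.253 cm⁴.
Centroid: ȳ = ΣA·y / ΣA = 13.04 cm.
Transfer each piece to the horizontal axis through the centroid using Ī + A·d² with d = y − 13.04:
  bottom plate: d = -12.34 cm → contributes +2774.6 cm⁴
  web plate: d = -0.14036 cm → contributes +1825.9 cm⁴
  top plate: d = 12.66 cm → contributes +2927.1 cm⁴
Total I = 7527.5 cm⁴.

I_x ≈ 7530 cm⁴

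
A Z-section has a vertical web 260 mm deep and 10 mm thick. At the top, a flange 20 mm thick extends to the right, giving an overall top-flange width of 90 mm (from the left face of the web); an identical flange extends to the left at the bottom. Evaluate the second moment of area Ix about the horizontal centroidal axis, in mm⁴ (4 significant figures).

Ix ≈ 6.083 × 10⁷ mm⁴

Treat the section as a set of non-overlapping primitives; coordinates are from the bounding-box lower-left.
Web: 10 × 260, A = 2 600 mm², y = 130 mm, Ī = 14 646 667 mm⁴.
Top flange (beyond web): 80 × 20, A = 1 600 mm², y = 250 mm, Ī = 53333.3 mm⁴.
Bottom flange (beyond web): 80 × 20, A = 1 600 mm², y = 10 mm, Ī = 53333.3 mm⁴.
Centroid: ȳ = ΣA·y / ΣA = 130 mm.
Transfer each piece to the horizontal centroidal axis using Ī + A·d² with d = y − 130:
  web: d = 0 mm → contributes +14 646 667 mm⁴
  top flange (beyond web): d = 120 mm → contributes +23 093 333 mm⁴
  bottom flange (beyond web): d = -120 mm → contributes +23 093 333 mm⁴
Total I = 60 833 333 mm⁴.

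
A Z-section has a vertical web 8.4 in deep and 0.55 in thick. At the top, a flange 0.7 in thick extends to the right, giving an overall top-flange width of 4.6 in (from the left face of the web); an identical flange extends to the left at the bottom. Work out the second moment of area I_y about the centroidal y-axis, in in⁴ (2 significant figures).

Split into non-overlapping primitives; take the origin at the lower-left of the bounding box.
Web: 0.55 × 8.4, A = 4.62 in², x = 4.325 in, Ī = 0.1165 in⁴.
Top flange (beyond web): 4.05 × 0.7, A = 2.835 in², x = 6.625 in, Ī = 3.875 in⁴.
Bottom flange (beyond web): 4.05 × 0.7, A = 2.835 in², x = 2.025 in, Ī = 3.875 in⁴.
Centroid: x̄ = ΣA·x / ΣA = 4.325 in.
Transfer each piece to the centroidal y-axis using Ī + A·d² with d = x − 4.325:
  web: d = 0 in → contributes +0.1165 in⁴
  top flange (beyond web): d = 2.3 in → contributes +18.87 in⁴
  bottom flange (beyond web): d = -2.3 in → contributes +18.87 in⁴
Total I = 37.86 in⁴.

I_y ≈ 38 in⁴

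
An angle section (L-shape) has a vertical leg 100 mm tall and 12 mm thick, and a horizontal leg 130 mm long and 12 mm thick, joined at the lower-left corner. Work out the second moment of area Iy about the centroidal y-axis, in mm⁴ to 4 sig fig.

Iy ≈ 4.402 × 10⁶ mm⁴

Decompose the section into non-overlapping parts with the origin at the bottom-left of its bounding rectangle.
Vertical leg: 12 × 100, A = 1 200 mm², x = 6 mm, Ī = 14 400 mm⁴.
Horizontal leg (remainder): 118 × 12, A = 1 416 mm², x = 71 mm, Ī = 1 643 032 mm⁴.
Centroid: x̄ = ΣA·x / ΣA = 41.1835 mm.
Transfer each piece to the centroidal y-axis using Ī + A·d² with d = x − 41.1835:
  vertical leg: d = -35.1835 mm → contributes +1 499 853 mm⁴
  horizontal leg (remainder): d = 29.8165 mm → contributes +2 901 891 mm⁴
Total I = 4 401 744 mm⁴.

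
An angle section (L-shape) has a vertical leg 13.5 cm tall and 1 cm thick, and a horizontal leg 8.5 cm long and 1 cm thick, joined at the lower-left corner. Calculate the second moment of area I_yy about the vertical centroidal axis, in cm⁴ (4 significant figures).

I_yy ≈ 123.4 cm⁴

Decompose the section into non-overlapping parts with the origin at the bottom-left of its bounding rectangle.
Vertical leg: 1 × 13.5, A = 13.5 cm², x = 0.5 cm, Ī = 1.125 cm⁴.
Horizontal leg (remainder): 7.5 × 1, A = 7.5 cm², x = 4.75 cm, Ī = 35.1563 cm⁴.
Centroid: x̄ = ΣA·x / ΣA = 2.01786 cm.
Transfer each piece to the vertical centroidal axis using Ī + A·d² with d = x − 2.01786:
  vertical leg: d = -1.51786 cm → contributes +32.2275 cm⁴
  horizontal leg (remainder): d = 2.73214 cm → contributes +91.1408 cm⁴
Total I = 123.368 cm⁴.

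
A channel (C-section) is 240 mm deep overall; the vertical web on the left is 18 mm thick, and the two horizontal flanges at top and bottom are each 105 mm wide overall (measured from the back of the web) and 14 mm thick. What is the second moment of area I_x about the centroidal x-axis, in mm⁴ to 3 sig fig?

I_x ≈ 5.19 × 10⁷ mm⁴

Break the section into simple shapes (no overlaps), measuring from the bottom-left corner of the bounding box.
Web: 18 × 240, A = 4 320 mm², y = 120 mm, Ī = 20 736 000 mm⁴.
Top flange (beyond web): 87 × 14, A = 1 218 mm², y = 233 mm, Ī = 19 894 mm⁴.
Bottom flange (beyond web): 87 × 14, A = 1 218 mm², y = 7 mm, Ī = 19 894 mm⁴.
By symmetry the centroid is at mid-height, ȳ = 120 mm.
Transfer each piece to the centroidal x-axis using Ī + A·d² with d = y − 120:
  web: d = 0 mm → contributes +20 736 000 mm⁴
  top flange (beyond web): d = 113 mm → contributes +15 572 536 mm⁴
  bottom flange (beyond web): d = -113 mm → contributes +15 572 536 mm⁴
Total I = 51 881 072 mm⁴.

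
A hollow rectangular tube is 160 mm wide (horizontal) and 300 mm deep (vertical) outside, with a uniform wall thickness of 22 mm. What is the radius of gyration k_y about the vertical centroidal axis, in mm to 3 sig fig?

Break the section into simple shapes (no overlaps), measuring from the bottom-left corner of the bounding box.
Outer rectangle: 160 × 300, A = 48 000 mm², x = 80 mm, Ī = 102 400 000 mm⁴.
Inner void (subtracted): 116 × 256, A = 29 696 mm², x = 80 mm, Ī = 33 299 115 mm⁴.
By symmetry the centroid is at mid-width, x̄ = 80 mm.
All pieces are centred on the vertical centroidal axis, so I = ΣĪ (holes subtracted) = 69 100 885 mm⁴.
Radius of gyration: k = √(I/A) = √(69 100 885 / 18 304) = 61.442 mm.

k_y ≈ 61.4 mm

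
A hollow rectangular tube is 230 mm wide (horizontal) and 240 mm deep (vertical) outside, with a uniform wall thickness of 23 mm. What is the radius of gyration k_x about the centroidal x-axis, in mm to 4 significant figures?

Break the section into simple shapes (no overlaps), measuring from the bottom-left corner of the bounding box.
Outer rectangle: 230 × 240, A = 55 200 mm², y = 120 mm, Ī = 264 960 000 mm⁴.
Inner void (subtracted): 184 × 194, A = 35 696 mm², y = 120 mm, Ī = 111 954 555 mm⁴.
By symmetry the centroid is at mid-height, ȳ = 120 mm.
All pieces are centred on the centroidal x-axis, so I = ΣĪ (holes subtracted) = 153 005 445 mm⁴.
Radius of gyration: k = √(I/A) = √(153 005 445 / 19 504) = 88.571 mm.

k_x ≈ 88.57 mm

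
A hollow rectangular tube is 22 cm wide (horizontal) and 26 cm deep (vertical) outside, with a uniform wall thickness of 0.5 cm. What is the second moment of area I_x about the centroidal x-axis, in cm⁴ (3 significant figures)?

Treat the section as a set of non-overlapping primitives; coordinates are from the bounding-box lower-left.
Outer rectangle: 22 × 26, A = 572 cm², y = 13 cm, Ī = 32 223 cm⁴.
Inner void (subtracted): 21 × 25, A = 525 cm², y = 13 cm, Ī = 27 344 cm⁴.
By symmetry the centroid is at mid-height, ȳ = 13 cm.
All pieces are centred on the centroidal x-axis, so I = ΣĪ (holes subtracted) = 4878.9 cm⁴.

I_x ≈ 4880 cm⁴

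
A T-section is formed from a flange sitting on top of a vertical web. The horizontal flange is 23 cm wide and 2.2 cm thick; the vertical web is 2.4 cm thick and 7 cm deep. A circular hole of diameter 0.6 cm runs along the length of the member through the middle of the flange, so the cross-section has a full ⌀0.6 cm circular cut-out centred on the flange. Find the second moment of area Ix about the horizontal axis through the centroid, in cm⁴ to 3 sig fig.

Ix ≈ 356 cm⁴

Treat the section as a set of non-overlapping primitives; coordinates are from the bounding-box lower-left.
Flange: 23 × 2.2, A = 50.6 cm², y = 8.1 cm, Ī = 20.409 cm⁴.
Web: 2.4 × 7, A = 16.8 cm², y = 3.5 cm, Ī = 68.6 cm⁴.
Hole (subtracted): ⌀0.6, A = 0.28274 cm², y = 8.1 cm, Ī = 0.0063617 cm⁴.
Centroid: ȳ = ΣA·y / ΣA = 6.9486 cm.
Transfer each piece to the horizontal axis through the centroid using Ī + A·d² with d = y − 6.9486:
  flange: d = 1.1514 cm → contributes +87.492 cm⁴
  web: d = -3.4486 cm → contributes +268.4 cm⁴
  hole: d = 1.1514 cm → contributes −0.38121 cm⁴
Total I = 355.51 cm⁴.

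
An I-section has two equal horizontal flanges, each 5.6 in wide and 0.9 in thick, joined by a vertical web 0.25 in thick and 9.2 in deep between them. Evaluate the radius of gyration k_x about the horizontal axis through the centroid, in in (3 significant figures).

k_x ≈ 4.70 in

Treat the section as a set of non-overlapping primitives; coordinates are from the bounding-box lower-left.
Bottom flange: 5.6 × 0.9, A = 5.04 in², y = 0.45 in, Ī = 0.3402 in⁴.
Web: 0.25 × 9.2, A = 2.3 in², y = 5.5 in, Ī = 16.223 in⁴.
Top flange: 5.6 × 0.9, A = 5.04 in², y = 10.55 in, Ī = 0.3402 in⁴.
By symmetry the centroid is at mid-height, ȳ = 5.5 in.
Transfer each piece to the horizontal axis through the centroid using Ī + A·d² with d = y − 5.5:
  bottom flange: d = -5.05 in → contributes +128.87 in⁴
  web: d = 0 in → contributes +16.223 in⁴
  top flange: d = 5.05 in → contributes +128.87 in⁴
Total I = 273.97 in⁴.
Radius of gyration: k = √(I/A) = √(273.97 / 12.38) = 4.7042 in.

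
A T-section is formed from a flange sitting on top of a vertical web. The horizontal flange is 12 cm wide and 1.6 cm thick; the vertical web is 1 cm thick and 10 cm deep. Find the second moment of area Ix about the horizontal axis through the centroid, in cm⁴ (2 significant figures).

Decompose the section into non-overlapping parts with the origin at the bottom-left of its bounding rectangle.
Flange: 12 × 1.6, A = 19.2 cm², y = 10.8 cm, Ī = 4.096 cm⁴.
Web: 1 × 10, A = 10 cm², y = 5 cm, Ī = 83.33 cm⁴.
Centroid: ȳ = ΣA·y / ΣA = 8.814 cm.
Transfer each piece to the horizontal axis through the centroid using Ī + A·d² with d = y − 8.814:
  flange: d = 1.986 cm → contributes +79.85 cm⁴
  web: d = -3.814 cm → contributes +228.8 cm⁴
Total I = 308.6 cm⁴.

Ix ≈ 310 cm⁴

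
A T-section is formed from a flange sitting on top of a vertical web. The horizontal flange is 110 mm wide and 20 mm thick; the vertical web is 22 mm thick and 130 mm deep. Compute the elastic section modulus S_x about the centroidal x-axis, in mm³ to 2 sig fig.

S_x ≈ 1.1 × 10⁵ mm³

Break the section into simple shapes (no overlaps), measuring from the bottom-left corner of the bounding box.
Flange: 110 × 20, A = 2 200 mm², y = 140 mm, Ī = 73 333 mm⁴.
Web: 22 × 130, A = 2 860 mm², y = 65 mm, Ī = 4 027 833 mm⁴.
Centroid: ȳ = ΣA·y / ΣA = 97.61 mm.
Transfer each piece to the centroidal x-axis using Ī + A·d² with d = y − 97.61:
  flange: d = 42.39 mm → contributes +4 026 783 mm⁴
  web: d = -32.61 mm → contributes +7 068 949 mm⁴
Total I = 11 095 732 mm⁴.
Extreme fibre distance c = 97.61 mm; S = I/c = 113 676 mm³.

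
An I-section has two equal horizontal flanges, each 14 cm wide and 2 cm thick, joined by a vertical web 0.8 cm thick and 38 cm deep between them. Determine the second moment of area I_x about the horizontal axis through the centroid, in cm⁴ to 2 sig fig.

I_x ≈ 2.6 × 10⁴ cm⁴

Treat the section as a set of non-overlapping primitives; coordinates are from the bounding-box lower-left.
Bottom flange: 14 × 2, A = 28 cm², y = 1 cm, Ī = 9.333 cm⁴.
Web: 0.8 × 38, A = 30.4 cm², y = 21 cm, Ī = 3 658 cm⁴.
Top flange: 14 × 2, A = 28 cm², y = 41 cm, Ī = 9.333 cm⁴.
By symmetry the centroid is at mid-height, ȳ = 21 cm.
Transfer each piece to the horizontal axis through the centroid using Ī + A·d² with d = y − 21:
  bottom flange: d = -20 cm → contributes +11 209 cm⁴
  web: d = 0 cm → contributes +3 658 cm⁴
  top flange: d = 20 cm → contributes +11 209 cm⁴
Total I = 26 077 cm⁴.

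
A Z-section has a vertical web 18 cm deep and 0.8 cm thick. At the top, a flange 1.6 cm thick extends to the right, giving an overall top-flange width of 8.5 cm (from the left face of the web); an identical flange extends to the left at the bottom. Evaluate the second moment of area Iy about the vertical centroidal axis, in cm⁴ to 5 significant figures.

Iy ≈ 567.57 cm⁴

Treat the section as a set of non-overlapping primitives; coordinates are from the bounding-box lower-left.
Web: 0.8 × 18, A = 14.4 cm², x = 8.1 cm, Ī = 0.768 cm⁴.
Top flange (beyond web): 7.7 × 1.6, A = 12.32 cm², x = 12.35 cm, Ī = 60.87107 cm⁴.
Bottom flange (beyond web): 7.7 × 1.6, A = 12.32 cm², x = 3.85 cm, Ī = 60.87107 cm⁴.
Centroid: x̄ = ΣA·x / ΣA = 8.1 cm.
Transfer each piece to the vertical centroidal axis using Ī + A·d² with d = x − 8.1:
  web: d = 0 cm → contributes +0.768 cm⁴
  top flange (beyond web): d = 4.25 cm → contributes +283.4011 cm⁴
  bottom flange (beyond web): d = -4.25 cm → contributes +283.4011 cm⁴
Total I = 567.5701 cm⁴.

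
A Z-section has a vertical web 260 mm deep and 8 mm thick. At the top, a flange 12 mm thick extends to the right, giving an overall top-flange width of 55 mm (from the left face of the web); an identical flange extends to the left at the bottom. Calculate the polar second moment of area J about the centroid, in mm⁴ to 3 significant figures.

J ≈ 3.01 × 10⁷ mm⁴

Split into non-overlapping primitives; take the origin at the lower-left of the bounding box.
Web: 8 × 260, A = 2 080 mm², y = 130 mm, Ī = 11 717 333 mm⁴.
Top flange (beyond web): 47 × 12, A = 564 mm², y = 254 mm, Ī = 6 768 mm⁴.
Bottom flange (beyond web): 47 × 12, A = 564 mm², y = 6 mm, Ī = 6 768 mm⁴.
Centroid: ȳ = ΣA·y / ΣA = 130 mm.
Transfer each piece to the centroidal x-axis using Ī + A·d² with d = y − 130:
  web: d = 0 mm → contributes +11 717 333 mm⁴
  top flange (beyond web): d = 124 mm → contributes +8 678 832 mm⁴
  bottom flange (beyond web): d = -124 mm → contributes +8 678 832 mm⁴
Total I = 29 074 997 mm⁴.
For the y-axis: x̄ = 51 mm.
Repeating about the centroidal y-axis gives I_y = 1 071 789 mm⁴.
Polar second moment: J = I_x + I_y = 30 146 787 mm⁴.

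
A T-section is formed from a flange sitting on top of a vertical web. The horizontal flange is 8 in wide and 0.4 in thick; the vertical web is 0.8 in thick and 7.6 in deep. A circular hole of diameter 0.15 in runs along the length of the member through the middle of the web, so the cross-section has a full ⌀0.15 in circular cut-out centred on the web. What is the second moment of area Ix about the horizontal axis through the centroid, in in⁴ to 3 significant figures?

Ix ≈ 62.8 in⁴

Treat the section as a set of non-overlapping primitives; coordinates are from the bounding-box lower-left.
Flange: 8 × 0.4, A = 3.2 in², y = 7.8 in, Ī = 0.042667 in⁴.
Web: 0.8 × 7.6, A = 6.08 in², y = 3.8 in, Ī = 29.265 in⁴.
Hole (subtracted): ⌀0.15, A = 0.017671 in², y = 3.8 in, Ī = 0.00002485 in⁴.
Centroid: ȳ = ΣA·y / ΣA = 5.1819 in.
Transfer each piece to the horizontal axis through the centroid using Ī + A·d² with d = y − 5.1819:
  flange: d = 2.6181 in → contributes +21.976 in⁴
  web: d = -1.3819 in → contributes +40.876 in⁴
  hole: d = -1.3819 in → contributes −0.033773 in⁴
Total I = 62.819 in⁴.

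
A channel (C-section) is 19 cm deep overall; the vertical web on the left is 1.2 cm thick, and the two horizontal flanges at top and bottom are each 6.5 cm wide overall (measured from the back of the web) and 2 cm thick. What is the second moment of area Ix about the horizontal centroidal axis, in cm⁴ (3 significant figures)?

Split into non-overlapping primitives; take the origin at the lower-left of the bounding box.
Web: 1.2 × 19, A = 22.8 cm², y = 9.5 cm, Ī = 685.9 cm⁴.
Top flange (beyond web): 5.3 × 2, A = 10.6 cm², y = 18 cm, Ī = 3.5333 cm⁴.
Bottom flange (beyond web): 5.3 × 2, A = 10.6 cm², y = 1 cm, Ī = 3.5333 cm⁴.
By symmetry the centroid is at mid-height, ȳ = 9.5 cm.
Transfer each piece to the horizontal centroidal axis using Ī + A·d² with d = y − 9.5:
  web: d = 0 cm → contributes +685.9 cm⁴
  top flange (beyond web): d = 8.5 cm → contributes +769.38 cm⁴
  bottom flange (beyond web): d = -8.5 cm → contributes +769.38 cm⁴
Total I = 2224.7 cm⁴.

Ix ≈ 2220 cm⁴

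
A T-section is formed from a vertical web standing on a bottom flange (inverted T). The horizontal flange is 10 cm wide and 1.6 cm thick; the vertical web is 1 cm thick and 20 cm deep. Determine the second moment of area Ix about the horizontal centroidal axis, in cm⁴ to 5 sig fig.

Decompose the section into non-overlapping parts with the origin at the bottom-left of its bounding rectangle.
Flange: 10 × 1.6, A = 16 cm², y = 0.8 cm, Ī = 3.413333 cm⁴.
Web: 1 × 20, A = 20 cm², y = 11.6 cm, Ī = 666.6667 cm⁴.
Centroid: ȳ = ΣA·y / ΣA = 6.8 cm.
Transfer each piece to the horizontal centroidal axis using Ī + A·d² with d = y − 6.8:
  flange: d = -6 cm → contributes +579.4133 cm⁴
  web: d = 4.8 cm → contributes +1127.467 cm⁴
Total I = 1706.88 cm⁴.

Ix ≈ 1706.9 cm⁴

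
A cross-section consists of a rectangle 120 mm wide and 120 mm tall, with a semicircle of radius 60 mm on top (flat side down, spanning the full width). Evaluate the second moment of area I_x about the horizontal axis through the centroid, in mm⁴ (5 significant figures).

Break the section into simple shapes (no overlaps), measuring from the bottom-left corner of the bounding box.
Rectangular body: 120 × 120, A = 14 400 mm², y = 60 mm, Ī = 17 280 000 mm⁴.
Semicircular cap: semicircle r = 60, A = 5654.867 mm², y = 145.4648 mm, Ī = 1 422 450 mm⁴.
Centroid: ȳ = ΣA·y / ΣA = 84.09849 mm.
Transfer each piece to the horizontal axis through the centroid using Ī + A·d² with d = y − 84.09849:
  rectangular body: d = -24.09849 mm → contributes +25 642 616 mm⁴
  semicircular cap: d = 61.3663 mm → contributes +22 717 677 mm⁴
Total I = 48 360 293 mm⁴.

I_x ≈ 4.8360 × 10⁷ mm⁴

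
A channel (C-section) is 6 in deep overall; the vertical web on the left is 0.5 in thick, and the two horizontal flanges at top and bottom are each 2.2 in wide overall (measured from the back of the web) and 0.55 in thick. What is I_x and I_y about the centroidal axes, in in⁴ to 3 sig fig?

Split into non-overlapping primitives; take the origin at the lower-left of the bounding box.
Web: 0.5 × 6, A = 3 in², y = 3 in, Ī = 9 in⁴.
Top flange (beyond web): 1.7 × 0.55, A = 0.935 in², y = 5.725 in, Ī = 0.02357 in⁴.
Bottom flange (beyond web): 1.7 × 0.55, A = 0.935 in², y = 0.275 in, Ī = 0.02357 in⁴.
By symmetry the centroid is at mid-height, ȳ = 3 in.
Transfer each piece to the centroidal x-axis using Ī + A·d² with d = y − 3:
  web: d = 0 in → contributes +9 in⁴
  top flange (beyond web): d = 2.725 in → contributes +6.9665 in⁴
  bottom flange (beyond web): d = -2.725 in → contributes +6.9665 in⁴
Total I = 22.933 in⁴.
For the y-axis: x̄ = 0.67238 in.
Repeating about the centroidal y-axis gives I_y = 1.9067 in⁴.

I_x ≈ 22.9 in⁴, I_y ≈ 1.91 in⁴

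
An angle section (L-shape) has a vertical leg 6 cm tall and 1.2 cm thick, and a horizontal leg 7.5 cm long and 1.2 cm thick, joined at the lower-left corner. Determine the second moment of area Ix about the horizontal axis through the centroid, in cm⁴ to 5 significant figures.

Ix ≈ 43.749 cm⁴

Decompose the section into non-overlapping parts with the origin at the bottom-left of its bounding rectangle.
Vertical leg: 1.2 × 6, A = 7.2 cm², y = 3 cm, Ī = 21.6 cm⁴.
Horizontal leg (remainder): 6.3 × 1.2, A = 7.56 cm², y = 0.6 cm, Ī = 0.9072 cm⁴.
Centroid: ȳ = ΣA·y / ΣA = 1.770732 cm.
Transfer each piece to the horizontal axis through the centroid using Ī + A·d² with d = y − 1.770732:
  vertical leg: d = 1.229268 cm → contributes +32.47992 cm⁴
  horizontal leg (remainder): d = -1.170732 cm → contributes +11.26903 cm⁴
Total I = 43.74896 cm⁴.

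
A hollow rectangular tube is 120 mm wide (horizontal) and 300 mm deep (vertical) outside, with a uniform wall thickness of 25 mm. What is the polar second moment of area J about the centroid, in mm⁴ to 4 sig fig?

J ≈ 2.149 × 10⁸ mm⁴

Break the section into simple shapes (no overlaps), measuring from the bottom-left corner of the bounding box.
Outer rectangle: 120 × 300, A = 36 000 mm², y = 150 mm, Ī = 270 000 000 mm⁴.
Inner void (subtracted): 70 × 250, A = 17 500 mm², y = 150 mm, Ī = 91 145 833 mm⁴.
By symmetry the centroid is at mid-height, ȳ = 150 mm.
All pieces are centred on the centroidal x-axis, so I = ΣĪ (holes subtracted) = 178 854 167 mm⁴.
Repeating about the centroidal y-axis gives I_y = 36 054 167 mm⁴.
Polar second moment: J = I_x + I_y = 214 908 333 mm⁴.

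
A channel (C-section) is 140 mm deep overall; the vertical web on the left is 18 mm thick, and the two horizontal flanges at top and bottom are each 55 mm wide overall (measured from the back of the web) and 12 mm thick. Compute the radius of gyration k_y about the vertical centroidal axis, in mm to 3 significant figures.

k_y ≈ 14.0 mm

Break the section into simple shapes (no overlaps), measuring from the bottom-left corner of the bounding box.
Web: 18 × 140, A = 2 520 mm², x = 9 mm, Ī = 68 040 mm⁴.
Top flange (beyond web): 37 × 12, A = 444 mm², x = 36.5 mm, Ī = 50 653 mm⁴.
Bottom flange (beyond web): 37 × 12, A = 444 mm², x = 36.5 mm, Ī = 50 653 mm⁴.
Centroid: x̄ = ΣA·x / ΣA = 16.165 mm.
Transfer each piece to the vertical centroidal axis using Ī + A·d² with d = x − 16.165:
  web: d = -7.1655 mm → contributes +197 428 mm⁴
  top flange (beyond web): d = 20.335 mm → contributes +234 244 mm⁴
  bottom flange (beyond web): d = 20.335 mm → contributes +234 244 mm⁴
Total I = 665 915 mm⁴.
Radius of gyration: k = √(I/A) = √(665 915 / 3 408) = 13.978 mm.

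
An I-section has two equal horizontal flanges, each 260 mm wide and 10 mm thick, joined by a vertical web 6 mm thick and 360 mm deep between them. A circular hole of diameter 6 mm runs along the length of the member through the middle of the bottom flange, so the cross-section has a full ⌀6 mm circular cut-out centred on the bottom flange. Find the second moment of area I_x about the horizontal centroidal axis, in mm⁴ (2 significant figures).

Break the section into simple shapes (no overlaps), measuring from the bottom-left corner of the bounding box.
Bottom flange: 260 × 10, A = 2 600 mm², y = 5 mm, Ī = 21 667 mm⁴.
Web: 6 × 360, A = 2 160 mm², y = 190 mm, Ī = 23 328 000 mm⁴.
Top flange: 260 × 10, A = 2 600 mm², y = 375 mm, Ī = 21 667 mm⁴.
Hole (subtracted): ⌀6, A = 28.27 mm², y = 5 mm, Ī = 63.62 mm⁴.
Centroid: ȳ = ΣA·y / ΣA = 190.7 mm.
Transfer each piece to the horizontal centroidal axis using Ī + A·d² with d = y − 190.7:
  bottom flange: d = -185.7 mm → contributes +89 694 320 mm⁴
  web: d = -0.7134 mm → contributes +23 329 099 mm⁴
  top flange: d = 184.3 mm → contributes +88 321 660 mm⁴
  hole: d = -185.7 mm → contributes −975 231 mm⁴
Total I = 200 369 849 mm⁴.

I_x ≈ 2.0 × 10⁸ mm⁴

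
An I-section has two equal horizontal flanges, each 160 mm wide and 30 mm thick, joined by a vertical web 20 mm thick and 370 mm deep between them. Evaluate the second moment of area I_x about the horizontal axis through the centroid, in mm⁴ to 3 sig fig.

Break the section into simple shapes (no overlaps), measuring from the bottom-left corner of the bounding box.
Bottom flange: 160 × 30, A = 4 800 mm², y = 15 mm, Ī = 360 000 mm⁴.
Web: 20 × 370, A = 7 400 mm², y = 215 mm, Ī = 84 421 667 mm⁴.
Top flange: 160 × 30, A = 4 800 mm², y = 415 mm, Ī = 360 000 mm⁴.
By symmetry the centroid is at mid-height, ȳ = 215 mm.
Transfer each piece to the horizontal axis through the centroid using Ī + A·d² with d = y − 215:
  bottom flange: d = -200 mm → contributes +192 360 000 mm⁴
  web: d = 0 mm → contributes +84 421 667 mm⁴
  top flange: d = 200 mm → contributes +192 360 000 mm⁴
Total I = 469 141 667 mm⁴.

I_x ≈ 4.69 × 10⁸ mm⁴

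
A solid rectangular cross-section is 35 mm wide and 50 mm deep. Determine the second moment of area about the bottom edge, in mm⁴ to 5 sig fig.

I_base ≈ 1.4583 × 10⁶ mm⁴

The section: 35 × 50, A = 1 750 mm², y = 25 mm, Ī = 364583.3 mm⁴.
Transfer it to the base of the section using Ī + A·d² with d = y − 0:
  the section: d = 25 mm → contributes +1 458 333 mm⁴
Total I = 1 458 333 mm⁴.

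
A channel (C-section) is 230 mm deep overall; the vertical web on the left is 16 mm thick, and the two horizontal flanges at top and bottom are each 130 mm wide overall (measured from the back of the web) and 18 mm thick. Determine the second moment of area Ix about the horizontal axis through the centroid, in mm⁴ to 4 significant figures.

Split into non-overlapping primitives; take the origin at the lower-left of the bounding box.
Web: 16 × 230, A = 3 680 mm², y = 115 mm, Ī = 16 222 667 mm⁴.
Top flange (beyond web): 114 × 18, A = 2 052 mm², y = 221 mm, Ī = 55 404 mm⁴.
Bottom flange (beyond web): 114 × 18, A = 2 052 mm², y = 9 mm, Ī = 55 404 mm⁴.
By symmetry the centroid is at mid-height, ȳ = 115 mm.
Transfer each piece to the horizontal axis through the centroid using Ī + A·d² with d = y − 115:
  web: d = 0 mm → contributes +16 222 667 mm⁴
  top flange (beyond web): d = 106 mm → contributes +23 111 676 mm⁴
  bottom flange (beyond web): d = -106 mm → contributes +23 111 676 mm⁴
Total I = 62 446 019 mm⁴.

Ix ≈ 6.245 × 10⁷ mm⁴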